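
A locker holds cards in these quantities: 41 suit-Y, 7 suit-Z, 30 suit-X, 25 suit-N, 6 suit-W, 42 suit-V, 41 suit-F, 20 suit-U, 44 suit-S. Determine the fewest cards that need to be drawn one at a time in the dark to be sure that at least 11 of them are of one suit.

By pigeonhole, the 9 suits are the holes; the cards drawn are the pigeons.
To avoid 11 of any one suit, the worst case takes at most 10 of each suit, or every card of a suit that has fewer than 10.
That gives 10 + 7 + 10 + 10 + 6 + 10 + 10 + 10 + 10 = 83 cards with no suit reaching 11.
The next card forces some suit to 11, so 83 + 1 = 84.

84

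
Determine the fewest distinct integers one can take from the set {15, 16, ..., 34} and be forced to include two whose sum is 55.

Group the elements by complementary pair {x, 55−x}: {21,34}, {22,33}, {23,32}, …, giving 7 two-element pairs and 6 integers whose partner 55−x falls outside [15,34].
By the pigeonhole principle, treating each of those 13 groups as a pigeonhole, one can pick one integer per group — 13 integers — with no two summing to 55.
The 14th integer lands in an occupied pair, forcing a sum of 55.

14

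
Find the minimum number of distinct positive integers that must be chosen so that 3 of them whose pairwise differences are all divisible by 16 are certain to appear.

Integers whose pairwise differences are multiples of 16 are exactly those sharing a remainder mod 16. By the pigeonhole principle, the 16 residue classes mod 16 are the pigeonholes.
With 32 integers one could put 2 in each residue class and have no class reach 3.
The 33rd integer pushes some class to 3, so 16·2 + 1 = 33.

33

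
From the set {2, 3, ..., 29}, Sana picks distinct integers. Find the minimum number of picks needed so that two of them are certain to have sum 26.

18

A set avoiding the sum 26 can contain at most one of each pair {x, 26−x}, plus the 6 elements whose complement lies outside the range or equal to its own complement.
The integers 13, …, 29 (17 of them) are such a set: any two sum to at least 13+14 = 27 > 26.
Pigeonhole: any 18th integer completes one of the 11 pairs, so 18 choices force a sum of 26.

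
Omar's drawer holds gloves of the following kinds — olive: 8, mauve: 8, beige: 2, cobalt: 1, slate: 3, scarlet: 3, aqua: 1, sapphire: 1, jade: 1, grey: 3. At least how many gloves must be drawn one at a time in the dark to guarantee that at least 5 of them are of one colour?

By the pigeonhole principle, the 10 colours are the holes; the gloves drawn are the pigeons.
To avoid 5 of any one colour, the worst case takes at most 4 of each colour, or every glove of a colour that has fewer than 4.
That gives 4 + 4 + 2 + 1 + 3 + 3 + 1 + 1 + 1 + 3 = 23 gloves with no colour reaching 5.
The next glove forces some colour to 5, so 23 + 1 = 24.

24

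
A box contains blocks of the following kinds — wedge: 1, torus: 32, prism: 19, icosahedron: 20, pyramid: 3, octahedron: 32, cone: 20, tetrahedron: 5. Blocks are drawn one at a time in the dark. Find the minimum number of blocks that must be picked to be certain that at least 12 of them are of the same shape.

By pigeonhole, put each drawn block into a box by shape. The largest draw with every box below 12 takes min(count, 11) from each shape; shapes with fewer than 11 contribute all they have.
Σ min(cᵢ, 11) = 1 + 11 + 11 + 11 + 3 + 11 + 11 + 5 = 64.
Draw number 64 + 1 = 65 must push one box to 12.

65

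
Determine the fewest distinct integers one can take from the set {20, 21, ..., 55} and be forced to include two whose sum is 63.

A set avoiding the sum 63 can contain at most one of each pair {x, 63−x}, plus the 12 elements whose complement lies outside the range.
The integers 32, …, 55 (24 of them) are such a set: any two sum to at least 32+33 = 65 > 63.
Any 25th integer completes one of the 12 pairs, so 25 choices force a sum of 63.

25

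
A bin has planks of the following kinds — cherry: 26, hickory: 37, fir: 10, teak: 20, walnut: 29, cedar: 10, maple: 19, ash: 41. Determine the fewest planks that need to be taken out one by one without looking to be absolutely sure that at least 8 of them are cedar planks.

In the worst case for collecting cedar planks, every non-cedar plank comes out first.
There are 26 + 37 + 10 + 20 + 29 + 19 + 41 = 182 non-cedar planks altogether.
After those, each further plank must be cedar, so 182 + 8 = 190 draws guarantee 8 cedar planks.

190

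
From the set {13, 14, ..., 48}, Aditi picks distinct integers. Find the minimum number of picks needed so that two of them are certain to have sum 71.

24

A set avoiding the sum 71 can contain at most one of each pair {x, 71−x}, plus the 10 elements whose complement lies outside the range.
The integers 13, …, 35 (23 of them) are such a set: any two sum to at least 13+14 = 27 and at most 34+35 = 69 < 71.
Any 24th integer completes one of the 13 pairs, so 24 choices force a sum of 71.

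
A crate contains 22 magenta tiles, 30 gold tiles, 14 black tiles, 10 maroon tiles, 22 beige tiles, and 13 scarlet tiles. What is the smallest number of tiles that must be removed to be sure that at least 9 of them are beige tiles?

In the worst case for collecting beige tiles, every non-beige tile comes out first.
There are 22 + 30 + 14 + 10 + 13 = 89 non-beige tiles altogether.
After those, each further tile must be beige, so 89 + 9 = 98 draws guarantee 9 beige tiles.

98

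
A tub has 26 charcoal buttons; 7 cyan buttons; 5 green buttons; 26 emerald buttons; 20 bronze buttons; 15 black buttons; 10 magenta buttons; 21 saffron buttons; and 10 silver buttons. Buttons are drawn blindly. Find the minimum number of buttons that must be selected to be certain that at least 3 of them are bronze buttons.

123

In the worst case for collecting bronze buttons, every non-bronze button comes out first.
There are 26 + 7 + 5 + 26 + 15 + 10 + 21 + 10 = 120 non-bronze buttons altogether.
After those, each further button must be bronze, so 120 + 3 = 123 draws guarantee 3 bronze buttons.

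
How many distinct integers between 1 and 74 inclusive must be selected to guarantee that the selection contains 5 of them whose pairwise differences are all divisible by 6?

Integers whose pairwise differences are multiples of 6 are exactly those sharing a remainder mod 6. By pigeonhole, the 6 residue classes mod 6 are the pigeonholes.
With 24 integers one could put 4 in each residue class and have no class reach 5.
The 25th integer pushes some class to 5, so 6·4 + 1 = 25.

25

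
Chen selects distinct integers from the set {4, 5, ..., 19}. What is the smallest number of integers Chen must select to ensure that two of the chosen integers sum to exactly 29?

Group the elements by complementary pair {x, 29−x}: {10,19}, {11,18}, {12,17}, …, giving 5 two-element pairs and 6 integers whose partner 29−x falls outside [4,19].
Treating each of those 11 groups as a pigeonhole, one can pick one integer per group — 11 integers — with no two summing to 29.
The 12th integer lands in an occupied pair, forcing a sum of 29.

12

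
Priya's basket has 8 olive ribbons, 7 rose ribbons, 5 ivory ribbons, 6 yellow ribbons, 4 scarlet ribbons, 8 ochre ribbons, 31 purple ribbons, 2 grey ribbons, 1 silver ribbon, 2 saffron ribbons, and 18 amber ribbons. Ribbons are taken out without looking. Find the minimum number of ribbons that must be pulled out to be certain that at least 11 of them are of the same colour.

An adversary could hand out at most 10 ribbons per colour (9 colours run out sooner): 8 + 7 + 5 + 6 + 4 + 8 + 10 + 2 + 1 + 2 + 10 = 63 ribbons and still no colour has 11.
One more ribbon lands in a colour already at 10, so 64 draws are enough and 63 are not.

64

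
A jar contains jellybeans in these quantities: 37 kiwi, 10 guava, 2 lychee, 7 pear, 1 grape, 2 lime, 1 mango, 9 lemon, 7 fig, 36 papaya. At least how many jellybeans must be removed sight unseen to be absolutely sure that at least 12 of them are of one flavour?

Pigeonhole: the 10 flavours are the holes; the jellybeans drawn are the pigeons.
To avoid 12 of any one flavour, the worst case takes at most 11 of each flavour, or every jellybean of a flavour that has fewer than 11.
That gives 11 + 10 + 2 + 7 + 1 + 2 + 1 + 9 + 7 + 11 = 61 jellybeans with no flavour reaching 12.
The next jellybean forces some flavour to 12, so 61 + 1 = 62.

62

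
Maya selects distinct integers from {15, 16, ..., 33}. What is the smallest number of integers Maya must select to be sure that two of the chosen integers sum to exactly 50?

12

Two chosen integers sum to 50 exactly when both halves of some pair {x, 50−x} with 17 ≤ x ≤ 50−x ≤ 33 are chosen — 8 such pairs.
The remaining 3 elements (those with no distinct partner in range) can never complete a 50-sum, so the worst case takes all of them and one from each pair: 3 + 8 = 11.
Pigeonhole: the 12th integer has to be the second member of some pair, so 11 + 1 = 12.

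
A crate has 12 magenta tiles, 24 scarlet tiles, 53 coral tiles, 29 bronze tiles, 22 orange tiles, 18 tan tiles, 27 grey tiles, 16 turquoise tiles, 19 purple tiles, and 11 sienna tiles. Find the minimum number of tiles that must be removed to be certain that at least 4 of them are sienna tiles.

224

In the worst case for collecting sienna tiles, every non-sienna tile comes out first.
There are 12 + 24 + 53 + 29 + 22 + 18 + 27 + 16 + 19 = 220 non-sienna tiles altogether.
After those, each further tile must be sienna, so 220 + 4 = 224 draws guarantee 4 sienna tiles.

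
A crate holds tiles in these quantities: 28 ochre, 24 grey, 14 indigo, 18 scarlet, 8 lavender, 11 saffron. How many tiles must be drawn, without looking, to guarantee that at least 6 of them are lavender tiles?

In the worst case for collecting lavender tiles, every non-lavender tile comes out first.
There are 28 + 24 + 14 + 18 + 11 = 95 non-lavender tiles altogether.
After those, each further tile must be lavender, so 95 + 6 = 101 draws guarantee 6 lavender tiles.

101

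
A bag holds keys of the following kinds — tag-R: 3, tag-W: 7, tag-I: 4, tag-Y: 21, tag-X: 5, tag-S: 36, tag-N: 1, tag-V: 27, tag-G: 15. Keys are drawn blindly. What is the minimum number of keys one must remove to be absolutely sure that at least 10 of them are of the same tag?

The 9 tags are the holes; the keys drawn are the pigeons.
To avoid 10 of any one tag, the worst case takes at most 9 of each tag, or every key of a tag that has fewer than 9.
That gives 3 + 7 + 4 + 9 + 5 + 9 + 1 + 9 + 9 = 56 keys with no tag reaching 10.
The next key forces some tag to 10, so 56 + 1 = 57.

57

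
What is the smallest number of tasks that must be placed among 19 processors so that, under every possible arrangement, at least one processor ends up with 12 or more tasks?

With 209 tasks one could put exactly 11 in each of the 19 processors, and no processor would reach 12.
One more task must land in a processor that already has 11, giving it 12.
So 19 × 11 + 1 = 210 tasks are required.

210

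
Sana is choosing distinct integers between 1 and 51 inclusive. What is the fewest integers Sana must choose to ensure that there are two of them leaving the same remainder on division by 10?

The 10 residue classes mod 10 are the pigeonholes.
With 10 integers one could put 1 in each residue class and have no class reach 2.
The 11th integer pushes some class to 2, so 10·1 + 1 = 11.

11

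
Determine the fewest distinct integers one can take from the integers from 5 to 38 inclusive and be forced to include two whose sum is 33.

23

Two chosen integers sum to 33 exactly when both halves of some pair {x, 33−x} with 5 ≤ x ≤ 33−x ≤ 28 are chosen — 12 such pairs.
The remaining 10 elements (those with no distinct partner in range) can never complete a 33-sum, so the worst case takes all of them and one from each pair: 10 + 12 = 22.
By pigeonhole, the 23rd integer has to be the second member of some pair, so 22 + 1 = 23.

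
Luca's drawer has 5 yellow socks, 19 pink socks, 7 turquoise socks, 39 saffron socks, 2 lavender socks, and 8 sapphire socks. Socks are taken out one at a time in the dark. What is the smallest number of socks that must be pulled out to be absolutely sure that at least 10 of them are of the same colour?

41

Pigeonhole: the 6 colours are the holes; the socks drawn are the pigeons.
To avoid 10 of any one colour, the worst case takes at most 9 of each colour, or every sock of a colour that has fewer than 9.
That gives 5 + 9 + 7 + 9 + 2 + 8 = 40 socks with no colour reaching 10.
The next sock forces some colour to 10, so 40 + 1 = 41.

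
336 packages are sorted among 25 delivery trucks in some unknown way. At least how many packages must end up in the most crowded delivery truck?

14

By pigeonhole, the 25 delivery trucks are the holes and the 336 packages are the pigeons.
If every delivery truck held at most 13 packages, the total would be at most 25 × 13 = 325, which is less than 336.
So some delivery truck holds at least ⌈336/25⌉ = 14 packages.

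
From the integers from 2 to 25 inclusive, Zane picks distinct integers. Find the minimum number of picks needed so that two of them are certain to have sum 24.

Group the elements by complementary pair {x, 24−x}: {2,22}, {3,21}, {4,20}, …, giving 10 two-element pairs, the single value 12 (it cannot pair with itself since the integers are distinct), and 3 integers whose partner 24−x falls outside [2,25].
Pigeonhole: treating each of those 14 groups as a pigeonhole, one can pick one integer per group — 14 integers — with no two summing to 24.
The 15th integer lands in an occupied pair, forcing a sum of 24.

15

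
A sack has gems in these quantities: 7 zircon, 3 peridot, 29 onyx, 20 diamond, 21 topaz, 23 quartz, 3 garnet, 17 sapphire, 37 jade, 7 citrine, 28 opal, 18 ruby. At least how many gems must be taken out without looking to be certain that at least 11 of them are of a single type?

101

An adversary could hand out at most 10 gems per type (4 types run out sooner): 7 + 3 + 10 + 10 + 10 + 10 + 3 + 10 + 10 + 7 + 10 + 10 = 100 gems and still no type has 11.
Pigeonhole: one more gem lands in a type already at 10, so 101 draws are enough and 100 are not.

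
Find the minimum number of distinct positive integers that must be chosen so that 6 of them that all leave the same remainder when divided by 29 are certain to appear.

146

The 29 residue classes mod 29 are the pigeonholes.
With 145 integers one could put 5 in each residue class and have no class reach 6.
The 146th integer pushes some class to 6, so 29·5 + 1 = 146.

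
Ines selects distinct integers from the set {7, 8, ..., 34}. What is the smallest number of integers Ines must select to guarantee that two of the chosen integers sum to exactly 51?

20

Two chosen integers sum to 51 exactly when both halves of some pair {x, 51−x} with 17 ≤ x ≤ 51−x ≤ 34 are chosen — 9 such pairs.
The remaining 10 elements (those with no distinct partner in range) can never complete a 51-sum, so the worst case takes all of them and one from each pair: 10 + 9 = 19.
By pigeonhole, the 20th integer has to be the second member of some pair, so 19 + 1 = 20.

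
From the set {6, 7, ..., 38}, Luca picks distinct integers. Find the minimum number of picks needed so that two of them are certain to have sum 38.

21

Group the elements by complementary pair {x, 38−x}: {6,32}, {7,31}, {8,30}, …, giving 13 two-element pairs; the single value 19 (it cannot pair with itself since the integers are distinct); and 6 integers whose partner 38−x falls outside [6,38].
By the pigeonhole principle, treating each of those 20 groups as a pigeonhole, one can pick one integer per group — 20 integers — with no two summing to 38.
The 21st integer lands in an occupied pair, forcing a sum of 38.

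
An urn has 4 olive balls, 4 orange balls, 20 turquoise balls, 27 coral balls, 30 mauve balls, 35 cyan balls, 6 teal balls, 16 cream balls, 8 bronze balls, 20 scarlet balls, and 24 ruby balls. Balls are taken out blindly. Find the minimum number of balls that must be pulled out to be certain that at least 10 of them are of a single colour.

86

An adversary could hand out at most 9 balls per colour (4 colours run out sooner): 4 + 4 + 9 + 9 + 9 + 9 + 6 + 9 + 8 + 9 + 9 = 85 balls and still no colour has 10.
By pigeonhole, one more ball lands in a colour already at 9, so 86 draws are enough and 85 are not.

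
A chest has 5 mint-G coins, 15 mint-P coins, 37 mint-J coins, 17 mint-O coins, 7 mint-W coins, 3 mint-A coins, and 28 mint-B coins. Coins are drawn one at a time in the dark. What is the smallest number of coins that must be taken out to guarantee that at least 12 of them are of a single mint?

60

Put each drawn coin into a box by mint. The largest draw with every box below 12 takes min(count, 11) from each mint; mints with fewer than 11 contribute all they have.
Σ min(cᵢ, 11) = 5 + 11 + 11 + 11 + 7 + 3 + 11 = 59.
Draw number 59 + 1 = 60 must push one box to 12.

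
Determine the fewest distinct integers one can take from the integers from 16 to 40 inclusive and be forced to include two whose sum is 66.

19

A set avoiding the sum 66 can contain at most one of each pair {x, 66−x}, plus the 11 elements whose complement lies outside the range or equal to its own complement.
The integers 16, …, 33 (18 of them) are such a set: any two sum to at least 16+17 = 33 and at most 32+33 = 65 < 66.
Pigeonhole: any 19th integer completes one of the 7 pairs, so 19 choices force a sum of 66.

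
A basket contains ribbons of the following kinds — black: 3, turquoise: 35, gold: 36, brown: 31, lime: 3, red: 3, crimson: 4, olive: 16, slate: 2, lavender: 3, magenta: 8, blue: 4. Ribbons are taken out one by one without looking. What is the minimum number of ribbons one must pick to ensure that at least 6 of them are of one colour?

48

By the pigeonhole principle, put each drawn ribbon into a box by colour. The largest draw with every box below 6 takes min(count, 5) from each colour; colours with fewer than 5 contribute all they have.
Σ min(cᵢ, 5) = 3 + 5 + 5 + 5 + 3 + 3 + 4 + 5 + 2 + 3 + 5 + 4 = 47.
Draw number 47 + 1 = 48 must push one box to 6.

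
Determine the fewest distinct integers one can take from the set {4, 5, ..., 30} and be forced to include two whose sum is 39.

17

Two chosen integers sum to 39 exactly when both halves of some pair {x, 39−x} with 9 ≤ x ≤ 39−x ≤ 30 are chosen — 11 such pairs.
The remaining 5 elements (those with no distinct partner in range) can never complete a 39-sum, so the worst case takes all of them and one from each pair: 5 + 11 = 16.
By the pigeonhole principle, the 17th integer has to be the second member of some pair, so 16 + 1 = 17.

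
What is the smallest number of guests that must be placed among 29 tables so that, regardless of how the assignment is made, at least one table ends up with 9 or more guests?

With 232 guests one could put exactly 8 in each of the 29 tables, and no table would reach 9.
By the pigeonhole principle, one more guest must land in a table that already has 8, giving it 9.
So 29 × 8 + 1 = 233 guests are required.

233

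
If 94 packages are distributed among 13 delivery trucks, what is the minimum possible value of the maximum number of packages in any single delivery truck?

8

The 13 delivery trucks are the holes and the 94 packages are the pigeons.
If every delivery truck held at most 7 packages, the total would be at most 13 × 7 = 91, which is less than 94.
So some delivery truck holds at least ⌈94/13⌉ = 8 packages.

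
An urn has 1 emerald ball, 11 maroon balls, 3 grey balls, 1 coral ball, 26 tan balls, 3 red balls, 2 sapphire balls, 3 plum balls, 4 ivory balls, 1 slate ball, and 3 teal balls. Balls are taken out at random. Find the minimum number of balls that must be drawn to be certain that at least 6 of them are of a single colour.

32

Pigeonhole: the 11 colours are the holes; the balls drawn are the pigeons.
To avoid 6 of any one colour, the worst case takes at most 5 of each colour, or every ball of a colour that has fewer than 5.
That gives 1 + 5 + 3 + 1 + 5 + 3 + 2 + 3 + 4 + 1 + 3 = 31 balls with no colour reaching 6.
The next ball forces some colour to 6, so 31 + 1 = 32.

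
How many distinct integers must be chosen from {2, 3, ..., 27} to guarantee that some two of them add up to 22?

18

Group the elements by complementary pair {x, 22−x}: {2,20}, {3,19}, {4,18}, …, giving 9 two-element pairs, the single value 11 (it cannot pair with itself since the integers are distinct), and 7 integers whose partner 22−x falls outside [2,27].
Pigeonhole: treating each of those 17 groups as a pigeonhole, one can pick one integer per group — 17 integers — with no two summing to 22.
The 18th integer lands in an occupied pair, forcing a sum of 22.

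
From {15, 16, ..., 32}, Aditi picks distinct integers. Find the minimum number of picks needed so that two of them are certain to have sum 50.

12

A set avoiding the sum 50 can contain at most one of each pair {x, 50−x}, plus the 4 elements whose complement lies outside the range or equal to its own complement.
The integers 15, …, 25 (11 of them) are such a set: any two sum to at least 15+16 = 31 and at most 24+25 = 49 < 50.
Any 12th integer completes one of the 7 pairs, so 12 choices force a sum of 50.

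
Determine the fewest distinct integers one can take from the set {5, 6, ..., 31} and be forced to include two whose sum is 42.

Group the elements by complementary pair {x, 42−x}: {11,31}, {12,30}, {13,29}, …, giving 10 two-element pairs, the single value 21 (it cannot pair with itself since the integers are distinct), and 6 integers whose partner 42−x falls outside [5,31].
By pigeonhole, treating each of those 17 groups as a pigeonhole, one can pick one integer per group — 17 integers — with no two summing to 42.
The 18th integer lands in an occupied pair, forcing a sum of 42.

18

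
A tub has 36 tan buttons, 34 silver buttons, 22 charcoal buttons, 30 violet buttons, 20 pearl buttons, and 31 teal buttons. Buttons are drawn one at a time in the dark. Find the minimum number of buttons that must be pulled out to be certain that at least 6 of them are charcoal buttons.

157

In the worst case for collecting charcoal buttons, every non-charcoal button comes out first.
There are 36 + 34 + 30 + 20 + 31 = 151 non-charcoal buttons altogether.
After those, each further button must be charcoal, so 151 + 6 = 157 draws guarantee 6 charcoal buttons.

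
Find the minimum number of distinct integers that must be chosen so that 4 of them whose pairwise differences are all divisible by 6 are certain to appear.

Integers whose pairwise differences are multiples of 6 are exactly those sharing a remainder mod 6. By pigeonhole, the 6 residue classes mod 6 are the pigeonholes.
With 18 integers one could put 3 in each residue class and have no class reach 4.
The 19th integer pushes some class to 4, so 6·3 + 1 = 19.

19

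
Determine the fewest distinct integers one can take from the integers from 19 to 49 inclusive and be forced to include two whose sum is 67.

Two chosen integers sum to 67 exactly when both halves of some pair {x, 67−x} with 19 ≤ x ≤ 67−x ≤ 48 are chosen — 15 such pairs.
The remaining 1 element (those with no distinct partner in range) can never complete a 67-sum, so the worst case takes all of them and one from each pair: 1 + 15 = 16.
Pigeonhole: the 17th integer has to be the second member of some pair, so 16 + 1 = 17.

17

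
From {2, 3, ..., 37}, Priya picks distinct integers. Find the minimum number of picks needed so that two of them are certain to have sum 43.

21

Two chosen integers sum to 43 exactly when both halves of some pair {x, 43−x} with 6 ≤ x ≤ 43−x ≤ 37 are chosen — 16 such pairs.
The remaining 4 elements (those with no distinct partner in range) can never complete a 43-sum, so the worst case takes all of them and one from each pair: 4 + 16 = 20.
By the pigeonhole principle, the 21st integer has to be the second member of some pair, so 20 + 1 = 21.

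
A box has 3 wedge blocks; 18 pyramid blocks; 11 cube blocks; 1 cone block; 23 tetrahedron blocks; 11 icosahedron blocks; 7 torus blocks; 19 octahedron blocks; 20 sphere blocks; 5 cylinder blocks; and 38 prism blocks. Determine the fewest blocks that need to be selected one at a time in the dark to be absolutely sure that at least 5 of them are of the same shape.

41

Pigeonhole: put each drawn block into a box by shape. The largest draw with every box below 5 takes min(count, 4) from each shape; shapes with fewer than 4 contribute all they have.
Σ min(cᵢ, 4) = 3 + 4 + 4 + 1 + 4 + 4 + 4 + 4 + 4 + 4 + 4 = 40.
Draw number 40 + 1 = 41 must push one box to 5.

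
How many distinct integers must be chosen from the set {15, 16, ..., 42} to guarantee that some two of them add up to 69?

21

A set avoiding the sum 69 can contain at most one of each pair {x, 69−x}, plus the 12 elements whose complement lies outside the range.
The integers 15, …, 34 (20 of them) are such a set: any two sum to at least 15+16 = 31 and at most 33+34 = 67 < 69.
Any 21st integer completes one of the 8 pairs, so 21 choices force a sum of 69.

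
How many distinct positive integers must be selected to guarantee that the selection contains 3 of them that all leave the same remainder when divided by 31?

By the pigeonhole principle, the 31 residue classes mod 31 are the pigeonholes.
With 62 integers one could put 2 in each residue class and have no class reach 3.
The 63rd integer pushes some class to 3, so 31·2 + 1 = 63.

63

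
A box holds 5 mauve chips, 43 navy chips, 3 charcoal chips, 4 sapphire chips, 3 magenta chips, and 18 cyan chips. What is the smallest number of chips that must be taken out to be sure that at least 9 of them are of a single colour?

32

Put each drawn chip into a box by colour. The largest draw with every box below 9 takes min(count, 8) from each colour; colours with fewer than 8 contribute all they have.
Σ min(cᵢ, 8) = 5 + 8 + 3 + 4 + 3 + 8 = 31.
Draw number 31 + 1 = 32 must push one box to 9.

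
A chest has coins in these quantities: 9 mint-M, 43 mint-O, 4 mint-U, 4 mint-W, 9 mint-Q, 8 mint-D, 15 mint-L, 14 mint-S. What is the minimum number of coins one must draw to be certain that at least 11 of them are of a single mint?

By pigeonhole, put each drawn coin into a box by mint. The largest draw with every box below 11 takes min(count, 10) from each mint; mints with fewer than 10 contribute all they have.
Σ min(cᵢ, 10) = 9 + 10 + 4 + 4 + 9 + 8 + 10 + 10 = 64.
Draw number 64 + 1 = 65 must push one box to 11.

65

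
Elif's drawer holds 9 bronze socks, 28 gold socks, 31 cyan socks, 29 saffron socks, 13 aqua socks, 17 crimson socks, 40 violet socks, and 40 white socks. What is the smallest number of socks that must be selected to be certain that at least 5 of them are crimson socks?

195

In the worst case for collecting crimson socks, every non-crimson sock comes out first.
There are 9 + 28 + 31 + 29 + 13 + 40 + 40 = 190 non-crimson socks altogether.
After those, each further sock must be crimson, so 190 + 5 = 195 draws guarantee 5 crimson socks.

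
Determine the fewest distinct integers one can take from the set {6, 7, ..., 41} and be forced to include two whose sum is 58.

25

Group the elements by complementary pair {x, 58−x}: {17,41}, {18,40}, {19,39}, …, giving 12 two-element pairs, the single value 29 (it cannot pair with itself since the integers are distinct), and 11 integers whose partner 58−x falls outside [6,41].
By pigeonhole, treating each of those 24 groups as a pigeonhole, one can pick one integer per group — 24 integers — with no two summing to 58.
The 25th integer lands in an occupied pair, forcing a sum of 58.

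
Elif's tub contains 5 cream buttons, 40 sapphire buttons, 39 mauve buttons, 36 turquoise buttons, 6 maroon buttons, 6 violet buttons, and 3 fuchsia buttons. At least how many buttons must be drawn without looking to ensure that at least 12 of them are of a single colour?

By pigeonhole, the 7 colours are the holes; the buttons drawn are the pigeons.
To avoid 12 of any one colour, the worst case takes at most 11 of each colour, or every button of a colour that has fewer than 11.
That gives 5 + 11 + 11 + 11 + 6 + 6 + 3 = 53 buttons with no colour reaching 12.
The next button forces some colour to 12, so 53 + 1 = 54.

54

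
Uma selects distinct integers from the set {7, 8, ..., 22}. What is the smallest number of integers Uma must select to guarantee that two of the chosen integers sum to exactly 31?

A set avoiding the sum 31 can contain at most one of each pair {x, 31−x}, plus the 2 elements whose complement lies outside the range.
The integers 7, …, 15 (9 of them) are such a set: any two sum to at least 7+8 = 15 and at most 14+15 = 29 < 31.
By the pigeonhole principle, any 10th integer completes one of the 7 pairs, so 10 choices force a sum of 31.

10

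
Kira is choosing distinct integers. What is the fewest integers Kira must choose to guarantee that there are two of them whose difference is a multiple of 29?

Integers whose pairwise differences are multiples of 29 are exactly those sharing a remainder mod 29. Pigeonhole: the 29 residue classes mod 29 are the pigeonholes.
With 29 integers one could put 1 in each residue class and have no class reach 2.
The 30th integer pushes some class to 2, so 29·1 + 1 = 30.

30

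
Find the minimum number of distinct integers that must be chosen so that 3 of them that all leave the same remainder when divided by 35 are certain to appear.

71

By pigeonhole, the 35 residue classes mod 35 are the pigeonholes.
With 70 integers one could put 2 in each residue class and have no class reach 3.
The 71st integer pushes some class to 3, so 35·2 + 1 = 71.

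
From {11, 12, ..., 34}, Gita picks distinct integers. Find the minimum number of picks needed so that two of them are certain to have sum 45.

13

A set avoiding the sum 45 can contain at most one of each pair {x, 45−x}.
The integers 23, …, 34 (12 of them) are such a set: any two sum to at least 23+24 = 47 > 45.
By pigeonhole, any 13th integer completes one of the 12 pairs, so 13 choices force a sum of 45.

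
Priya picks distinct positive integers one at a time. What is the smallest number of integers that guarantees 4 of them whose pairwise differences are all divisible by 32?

97

Integers whose pairwise differences are multiples of 32 are exactly those sharing a remainder mod 32. By the pigeonhole principle, the 32 residue classes mod 32 are the pigeonholes.
With 96 integers one could put 3 in each residue class and have no class reach 4.
The 97th integer pushes some class to 4, so 32·3 + 1 = 97.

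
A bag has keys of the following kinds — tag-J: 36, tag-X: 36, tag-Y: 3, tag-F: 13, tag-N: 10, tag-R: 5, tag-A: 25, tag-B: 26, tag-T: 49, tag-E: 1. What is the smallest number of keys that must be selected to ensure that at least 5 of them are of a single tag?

An adversary could hand out at most 4 keys per tag (tag-Y, tag-E run out sooner): 4 + 4 + 3 + 4 + 4 + 4 + 4 + 4 + 4 + 1 = 36 keys and still no tag has 5.
By pigeonhole, one more key lands in a tag already at 4, so 37 draws are enough and 36 are not.

37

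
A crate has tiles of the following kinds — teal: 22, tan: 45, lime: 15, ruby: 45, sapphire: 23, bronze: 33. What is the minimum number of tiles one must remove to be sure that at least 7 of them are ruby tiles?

In the worst case for collecting ruby tiles, every non-ruby tile comes out first.
There are 22 + 45 + 15 + 23 + 33 = 138 non-ruby tiles altogether.
After those, each further tile must be ruby, so 138 + 7 = 145 draws guarantee 7 ruby tiles.

145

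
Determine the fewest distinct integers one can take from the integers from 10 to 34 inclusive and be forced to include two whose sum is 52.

18

A set avoiding the sum 52 can contain at most one of each pair {x, 52−x}, plus the 9 elements whose complement lies outside the range or equal to its own complement.
The integers 10, …, 26 (17 of them) are such a set: any two sum to at least 10+11 = 21 and at most 25+26 = 51 < 52.
By pigeonhole, any 18th integer completes one of the 8 pairs, so 18 choices force a sum of 52.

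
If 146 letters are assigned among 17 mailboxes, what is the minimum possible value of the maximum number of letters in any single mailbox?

The 17 mailboxes are the holes and the 146 letters are the pigeons.
If every mailbox held at most 8 letters, the total would be at most 17 × 8 = 136, which is less than 146.
So some mailbox holds at least ⌈146/17⌉ = 9 letters.

9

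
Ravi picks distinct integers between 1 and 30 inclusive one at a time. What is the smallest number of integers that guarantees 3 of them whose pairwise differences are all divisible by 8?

Integers whose pairwise differences are multiples of 8 are exactly those sharing a remainder mod 8. The 8 residue classes mod 8 are the pigeonholes.
With 16 integers one could put 2 in each residue class and have no class reach 3.
The 17th integer pushes some class to 3, so 8·2 + 1 = 17.

17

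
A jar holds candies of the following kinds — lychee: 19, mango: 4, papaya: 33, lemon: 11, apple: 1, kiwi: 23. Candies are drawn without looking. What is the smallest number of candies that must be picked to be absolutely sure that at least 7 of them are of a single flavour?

By pigeonhole, put each drawn candy into a box by flavour. The largest draw with every box below 7 takes min(count, 6) from each flavour; flavours with fewer than 6 contribute all they have.
Σ min(cᵢ, 6) = 6 + 4 + 6 + 6 + 1 + 6 = 29.
Draw number 29 + 1 = 30 must push one box to 7.

30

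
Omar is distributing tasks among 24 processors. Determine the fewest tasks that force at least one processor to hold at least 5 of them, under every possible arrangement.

With 96 tasks one could put exactly 4 in each of the 24 processors, and no processor would reach 5.
One more task must land in a processor that already has 4, giving it 5.
So 24 × 4 + 1 = 97 tasks are required.

97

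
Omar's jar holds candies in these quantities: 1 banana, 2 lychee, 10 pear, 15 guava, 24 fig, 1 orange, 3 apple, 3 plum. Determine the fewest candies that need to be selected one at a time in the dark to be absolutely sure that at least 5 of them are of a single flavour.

23

The 8 flavours are the holes; the candies drawn are the pigeons.
To avoid 5 of any one flavour, the worst case takes at most 4 of each flavour, or every candy of a flavour that has fewer than 4.
That gives 1 + 2 + 4 + 4 + 4 + 1 + 3 + 3 = 22 candies with no flavour reaching 5.
The next candy forces some flavour to 5, so 22 + 1 = 23.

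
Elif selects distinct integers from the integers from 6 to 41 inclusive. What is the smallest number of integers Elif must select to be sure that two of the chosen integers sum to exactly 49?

20

Two chosen integers sum to 49 exactly when both halves of some pair {x, 49−x} with 8 ≤ x ≤ 49−x ≤ 41 are chosen — 17 such pairs.
The remaining 2 elements (those with no distinct partner in range) can never complete a 49-sum, so the worst case takes all of them and one from each pair: 2 + 17 = 19.
Pigeonhole: the 20th integer has to be the second member of some pair, so 19 + 1 = 20.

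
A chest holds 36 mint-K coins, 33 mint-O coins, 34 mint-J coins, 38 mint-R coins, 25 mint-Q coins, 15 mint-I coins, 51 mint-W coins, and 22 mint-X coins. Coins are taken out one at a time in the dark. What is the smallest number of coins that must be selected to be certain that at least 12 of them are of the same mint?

89

Pigeonhole: the 8 mints are the holes; the coins drawn are the pigeons.
To avoid 12 of any one mint, the worst case takes at most 11 of each mint.
That gives 11 + 11 + 11 + 11 + 11 + 11 + 11 + 11 = 88 coins with no mint reaching 12.
The next coin forces some mint to 12, so 88 + 1 = 89.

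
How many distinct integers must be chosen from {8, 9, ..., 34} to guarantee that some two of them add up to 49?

Group the elements by complementary pair {x, 49−x}: {15,34}, {16,33}, {17,32}, …, giving 10 two-element pairs and 7 integers whose partner 49−x falls outside [8,34].
Treating each of those 17 groups as a pigeonhole, one can pick one integer per group — 17 integers — with no two summing to 49.
The 18th integer lands in an occupied pair, forcing a sum of 49.

18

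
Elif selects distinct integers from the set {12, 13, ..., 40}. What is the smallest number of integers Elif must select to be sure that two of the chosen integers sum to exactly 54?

A set avoiding the sum 54 can contain at most one of each pair {x, 54−x}, plus the 3 elements whose complement lies outside the range or equal to its own complement.
The integers 12, …, 27 (16 of them) are such a set: any two sum to at least 12+13 = 25 and at most 26+27 = 53 < 54.
By pigeonhole, any 17th integer completes one of the 13 pairs, so 17 choices force a sum of 54.

17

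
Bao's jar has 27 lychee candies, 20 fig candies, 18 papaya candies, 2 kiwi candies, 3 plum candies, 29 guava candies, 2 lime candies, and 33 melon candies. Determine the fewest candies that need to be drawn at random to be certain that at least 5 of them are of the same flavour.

28

By pigeonhole, put each drawn candy into a box by flavour. The largest draw with every box below 5 takes min(count, 4) from each flavour; flavours with fewer than 4 contribute all they have.
Σ min(cᵢ, 4) = 4 + 4 + 4 + 2 + 3 + 4 + 2 + 4 = 27.
Draw number 27 + 1 = 28 must push one box to 5.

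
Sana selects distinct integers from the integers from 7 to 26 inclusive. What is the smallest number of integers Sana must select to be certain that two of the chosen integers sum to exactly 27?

Group the elements by complementary pair {x, 27−x}: {7,20}, {8,19}, {9,18}, …, giving 7 two-element pairs and 6 integers whose partner 27−x falls outside [7,26].
By pigeonhole, treating each of those 13 groups as a pigeonhole, one can pick one integer per group — 13 integers — with no two summing to 27.
The 14th integer lands in an occupied pair, forcing a sum of 27.

14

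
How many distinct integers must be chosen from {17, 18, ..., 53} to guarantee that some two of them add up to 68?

21

Group the elements by complementary pair {x, 68−x}: {17,51}, {18,50}, {19,49}, …, giving 17 two-element pairs, the single value 34 (it cannot pair with itself since the integers are distinct), and 2 integers whose partner 68−x falls outside [17,53].
Treating each of those 20 groups as a pigeonhole, one can pick one integer per group — 20 integers — with no two summing to 68.
The 21st integer lands in an occupied pair, forcing a sum of 68.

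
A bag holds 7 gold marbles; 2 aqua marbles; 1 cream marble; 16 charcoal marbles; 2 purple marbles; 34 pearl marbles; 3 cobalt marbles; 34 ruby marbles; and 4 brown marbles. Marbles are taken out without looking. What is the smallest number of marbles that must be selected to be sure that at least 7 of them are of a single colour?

An adversary could hand out at most 6 marbles per colour (5 colours run out sooner): 6 + 2 + 1 + 6 + 2 + 6 + 3 + 6 + 4 = 36 marbles and still no colour has 7.
By pigeonhole, one more marble lands in a colour already at 6, so 37 draws are enough and 36 are not.

37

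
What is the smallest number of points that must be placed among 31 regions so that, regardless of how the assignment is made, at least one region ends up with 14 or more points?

404

With 403 points one could put exactly 13 in each of the 31 regions, and no region would reach 14.
One more point must land in a region that already has 13, giving it 14.
So 31 × 13 + 1 = 404 points are required.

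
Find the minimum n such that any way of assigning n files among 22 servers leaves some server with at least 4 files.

67

With 66 files one could put exactly 3 in each of the 22 servers, and no server would reach 4.
Pigeonhole: one more file must land in a server that already has 3, giving it 4.
So 22 × 3 + 1 = 67 files are required.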